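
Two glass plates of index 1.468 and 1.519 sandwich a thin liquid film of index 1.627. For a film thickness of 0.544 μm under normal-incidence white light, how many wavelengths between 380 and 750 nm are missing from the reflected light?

2

Top surface (1.468 → 1.627): reflection off a higher-index medium gives a half-wave phase shift.
At the lower boundary (n = 1.627 to n = 1.519) the reflected ray undergoes no phase shift.
The two reflections differ by half a wavelength.
With one net inversion, destructive interference in reflection requires 2 n t = m λ.
λ = 2 n t / m = 1770 / m nm.
m=2: 885 nm (IR); m=3: 590 nm (visible); m=4: 443 nm (visible); m=5: 354 nm (UV).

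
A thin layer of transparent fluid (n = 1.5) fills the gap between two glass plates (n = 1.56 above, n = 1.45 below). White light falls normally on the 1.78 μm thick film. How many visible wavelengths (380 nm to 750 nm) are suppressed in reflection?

7

Top surface (1.56 → 1.5): reflection off a lower-index medium gives no phase shift.
Bottom surface (1.5 → 1.45): reflection off a lower-index medium gives no phase shift.
Net: no relative phase inversion (both shifts match).
So the condition for destructive reflection is 2 n t = (m + ½) λ.
λ = 2 n t / (m + ½) = 5340 / (m + ½) nm.
m=6: 822 nm (IR); m=7: 712 nm (visible); m=8: 628 nm (visible); m=9: 562 nm (visible); m=10: 509 nm (visible); m=11: 464 nm (visible); m=12: 427 nm (visible); m=13: 396 nm (visible); m=14: 368 nm (UV).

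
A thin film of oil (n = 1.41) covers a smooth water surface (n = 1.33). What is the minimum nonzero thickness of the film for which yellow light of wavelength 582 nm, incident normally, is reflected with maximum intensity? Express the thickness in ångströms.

1032 Å

Ray reflecting at the top interface goes from n = 1.0 toward n = 1.41: a half-wave phase shift.
Ray reflecting at the bottom interface goes from n = 1.41 toward n = 1.33: no phase shift.
Exactly one π shift → a net half-wave offset.
So the condition for constructive reflection is 2 n t = (m + ½) λ.
Minimum at m = 0: t = λ / (4 n) = 582 / (4 × 1.41) = 103 nm.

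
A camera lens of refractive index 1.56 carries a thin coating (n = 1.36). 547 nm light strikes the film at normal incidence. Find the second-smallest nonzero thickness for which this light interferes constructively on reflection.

At the upper boundary (n = 1.0 to n = 1.36) the reflected ray undergoes a half-wave phase shift.
At the lower boundary (n = 1.36 to n = 1.56) the reflected ray undergoes a half-wave phase shift.
The two reflections carry the same phase change, so no net offset.
So the condition for constructive reflection is 2 n t = m λ.
The second-smallest nonzero thickness corresponds to m = 2: t = m λ / (2 n) = 2.00 × 547 / (2 × 1.36) = 402 nm.

402 nm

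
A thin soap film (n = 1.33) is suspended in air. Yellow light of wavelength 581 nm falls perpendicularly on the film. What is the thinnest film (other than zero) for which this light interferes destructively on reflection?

Ray reflecting at the top interface goes from n = 1.0 toward n = 1.33: a half-wave phase shift.
At the lower boundary (n = 1.33 to n = 1.0) the reflected ray undergoes no phase shift.
Exactly one π shift → a net half-wave offset.
With one net inversion, destructive interference in reflection requires 2 n t = m λ.
Minimum nonzero at m = 1: t = λ / (2 n) = 581 / (2 × 1.33) = 218 nm.

218 nm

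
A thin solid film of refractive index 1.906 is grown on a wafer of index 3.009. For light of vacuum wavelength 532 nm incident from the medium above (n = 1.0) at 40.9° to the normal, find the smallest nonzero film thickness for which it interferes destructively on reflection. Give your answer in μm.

Ray reflecting at the top interface goes from n = 1.0 toward n = 1.906: a half-wave phase shift.
At the lower boundary (n = 1.906 to n = 3.009) the reflected ray undergoes a half-wave phase shift.
The two reflections carry the same phase change, so no net offset.
For minimum reflection here: 2 n t cos θ_r = (m + ½) λ.
Snell's law: 1.0 sin 40.9° = 1.906 sin θ_r → sin θ_r = 0.344, cos θ_r = 0.939.
Minimum at m = 0: t = λ / (4 n cos θ_r) = 532 / (4 × 1.906 × 0.939) = 74.3 nm.

0.0743 μm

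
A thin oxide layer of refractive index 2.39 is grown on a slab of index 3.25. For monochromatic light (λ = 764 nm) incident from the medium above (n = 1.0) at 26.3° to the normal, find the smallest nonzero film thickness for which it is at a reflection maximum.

163 nm

Ray reflecting at the top interface goes from n = 1.0 toward n = 2.39: a half-wave phase shift.
Ray reflecting at the bottom interface goes from n = 2.39 toward n = 3.25: a half-wave phase shift.
Zero or two π shifts → no net half-wave offset.
So the condition for constructive reflection is 2 n t cos θ_r = m λ.
Snell's law: 1.0 sin 26.3° = 2.39 sin θ_r → sin θ_r = 0.185, cos θ_r = 0.983.
Minimum nonzero at m = 1: t = λ / (2 n cos θ_r) = 764 / (2 × 2.39 × 0.983) = 163 nm.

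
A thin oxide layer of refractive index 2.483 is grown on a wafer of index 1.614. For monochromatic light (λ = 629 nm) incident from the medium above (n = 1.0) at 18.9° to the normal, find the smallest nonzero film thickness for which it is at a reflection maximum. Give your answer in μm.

0.0639 μm

At the upper boundary (n = 1.0 to n = 2.483) the reflected ray undergoes a half-wave phase shift.
At the lower boundary (n = 2.483 to n = 1.614) the reflected ray undergoes no phase shift.
The two reflections differ by half a wavelength.
With one net inversion, constructive interference in reflection requires 2 n t cos θ_r = (m + ½) λ.
Snell's law: 1.0 sin 18.9° = 2.483 sin θ_r → sin θ_r = 0.130, cos θ_r = 0.991.
Minimum at m = 0: t = λ / (4 n cos θ_r) = 629 / (4 × 2.483 × 0.991) = 63.9 nm.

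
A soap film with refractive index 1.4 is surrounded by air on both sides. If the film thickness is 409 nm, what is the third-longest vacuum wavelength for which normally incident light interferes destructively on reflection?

Top surface (1.0 → 1.4): reflection off a higher-index medium gives a half-wave phase shift.
Ray reflecting at the bottom interface goes from n = 1.4 toward n = 1.0: no phase shift.
The two reflections differ by half a wavelength.
For minimum reflection here: 2 n t = m λ.
λ = 2 n t / m. The third-longest wavelength is m = 3: λ = 2 × 1.4 × 409 / 3.00 = 382 nm.

382 nm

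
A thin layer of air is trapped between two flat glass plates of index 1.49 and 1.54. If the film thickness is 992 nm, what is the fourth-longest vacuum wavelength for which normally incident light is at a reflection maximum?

At the upper boundary (n = 1.49 to n = 1.0) the reflected ray undergoes no phase shift.
At the lower boundary (n = 1.0 to n = 1.54) the reflected ray undergoes a half-wave phase shift.
Exactly one π shift → a net half-wave offset.
So the condition for constructive reflection is 2 n t = (m + ½) λ.
λ = 2 n t / (m + ½). The fourth-longest wavelength is m = 3: λ = 2 × 1.0 × 992 / 3.50 = 567 nm.

567 nm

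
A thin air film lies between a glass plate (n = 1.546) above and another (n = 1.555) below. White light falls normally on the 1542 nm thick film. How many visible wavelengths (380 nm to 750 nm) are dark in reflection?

At the upper boundary (n = 1.546 to n = 1.0) the reflected ray undergoes no phase shift.
At the lower boundary (n = 1.0 to n = 1.555) the reflected ray undergoes a half-wave phase shift.
Exactly one π shift → a net half-wave offset.
With one net inversion, destructive interference in reflection requires 2 n t = m λ.
λ = 2 n t / m = 3084 / m nm.
m=4: 771 nm (IR); m=5: 617 nm (visible); m=6: 514 nm (visible); m=7: 441 nm (visible); m=8: 386 nm (visible); m=9: 343 nm (UV).

4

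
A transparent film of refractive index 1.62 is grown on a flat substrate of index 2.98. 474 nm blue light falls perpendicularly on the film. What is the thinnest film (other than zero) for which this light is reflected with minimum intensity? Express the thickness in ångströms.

Ray reflecting at the top interface goes from n = 1.0 toward n = 1.62: a half-wave phase shift.
At the lower boundary (n = 1.62 to n = 2.98) the reflected ray undergoes a half-wave phase shift.
Zero or two π shifts → no net half-wave offset.
So the condition for destructive reflection is 2 n t = (m + ½) λ.
Minimum at m = 0: t = λ / (4 n) = 474 / (4 × 1.62) = 73.1 nm.

731 Å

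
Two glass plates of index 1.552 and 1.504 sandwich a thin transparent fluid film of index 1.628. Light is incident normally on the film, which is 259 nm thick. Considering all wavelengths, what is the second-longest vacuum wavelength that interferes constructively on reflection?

562 nm

Ray reflecting at the top interface goes from n = 1.552 toward n = 1.628: a half-wave phase shift.
Ray reflecting at the bottom interface goes from n = 1.628 toward n = 1.504: no phase shift.
Exactly one π shift → a net half-wave offset.
With one net inversion, constructive interference in reflection requires 2 n t = (m + ½) λ.
λ = 2 n t / (m + ½). The second-longest wavelength is m = 1: λ = 2 × 1.628 × 259 / 1.50 = 562 nm.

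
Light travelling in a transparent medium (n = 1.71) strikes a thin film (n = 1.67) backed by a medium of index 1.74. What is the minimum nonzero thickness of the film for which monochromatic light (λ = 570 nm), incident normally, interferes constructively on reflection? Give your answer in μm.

0.0853 μm

At the upper boundary (n = 1.71 to n = 1.67) the reflected ray undergoes no phase shift.
At the lower boundary (n = 1.67 to n = 1.74) the reflected ray undergoes a half-wave phase shift.
Exactly one π shift → a net half-wave offset.
For maximum reflection here: 2 n t = (m + ½) λ.
Minimum at m = 0: t = λ / (4 n) = 570 / (4 × 1.67) = 85.3 nm.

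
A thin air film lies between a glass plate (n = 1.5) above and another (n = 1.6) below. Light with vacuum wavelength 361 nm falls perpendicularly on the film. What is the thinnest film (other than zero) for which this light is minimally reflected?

181 nm

Ray reflecting at the top interface goes from n = 1.5 toward n = 1.0: no phase shift.
At the lower boundary (n = 1.0 to n = 1.6) the reflected ray undergoes a half-wave phase shift.
Exactly one π shift → a net half-wave offset.
For dark reflection here: 2 n t = m λ.
Minimum nonzero at m = 1: t = λ / (2 n) = 361 / (2 × 1.0) = 181 nm.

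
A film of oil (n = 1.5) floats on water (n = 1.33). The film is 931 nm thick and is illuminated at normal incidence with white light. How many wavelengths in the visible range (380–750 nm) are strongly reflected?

3

Top surface (1.0 → 1.5): reflection off a higher-index medium gives a half-wave phase shift.
At the lower boundary (n = 1.5 to n = 1.33) the reflected ray undergoes no phase shift.
Exactly one π shift → a net half-wave offset.
With one net inversion, constructive interference in reflection requires 2 n t = (m + ½) λ.
λ = 2 n t / (m + ½) = 2793 / (m + ½) nm.
m=3: 798 nm (IR); m=4: 621 nm (visible); m=5: 508 nm (visible); m=6: 430 nm (visible); m=7: 372 nm (UV).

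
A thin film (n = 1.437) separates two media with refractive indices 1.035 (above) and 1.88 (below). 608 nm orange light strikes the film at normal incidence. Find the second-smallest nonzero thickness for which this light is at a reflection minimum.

317 nm

Top surface (1.035 → 1.437): reflection off a higher-index medium gives a half-wave phase shift.
Ray reflecting at the bottom interface goes from n = 1.437 toward n = 1.88: a half-wave phase shift.
Net: no relative phase inversion (both shifts match).
For minimum reflection here: 2 n t = (m + ½) λ.
The second-smallest nonzero thickness corresponds to m = 1: t = (m + ½) λ / (2 n) = 1.50 × 608 / (2 × 1.437) = 317 nm.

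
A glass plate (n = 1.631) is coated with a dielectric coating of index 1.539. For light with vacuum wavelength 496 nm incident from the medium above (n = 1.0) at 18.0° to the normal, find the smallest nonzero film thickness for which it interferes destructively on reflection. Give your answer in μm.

0.0822 μm

Top surface (1.0 → 1.539): reflection off a higher-index medium gives a half-wave phase shift.
At the lower boundary (n = 1.539 to n = 1.631) the reflected ray undergoes a half-wave phase shift.
Net: no relative phase inversion (both shifts match).
For minimum reflection here: 2 n t cos θ_r = (m + ½) λ.
Snell's law: 1.0 sin 18.0° = 1.539 sin θ_r → sin θ_r = 0.201, cos θ_r = 0.980.
Minimum at m = 0: t = λ / (4 n cos θ_r) = 496 / (4 × 1.539 × 0.980) = 82.2 nm.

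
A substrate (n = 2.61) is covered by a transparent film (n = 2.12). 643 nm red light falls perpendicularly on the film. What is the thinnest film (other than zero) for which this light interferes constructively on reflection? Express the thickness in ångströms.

1517 Å

Ray reflecting at the top interface goes from n = 1.0 toward n = 2.12: a half-wave phase shift.
Ray reflecting at the bottom interface goes from n = 2.12 toward n = 2.61: a half-wave phase shift.
The two reflections carry the same phase change, so no net offset.
So the condition for constructive reflection is 2 n t = m λ.
Minimum nonzero at m = 1: t = λ / (2 n) = 643 / (2 × 2.12) = 152 nm.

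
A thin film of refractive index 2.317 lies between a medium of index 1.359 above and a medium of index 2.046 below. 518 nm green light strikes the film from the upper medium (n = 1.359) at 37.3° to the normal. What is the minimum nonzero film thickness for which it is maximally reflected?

Top surface (1.359 → 2.317): reflection off a higher-index medium gives a half-wave phase shift.
Bottom surface (2.317 → 2.046): reflection off a lower-index medium gives no phase shift.
Exactly one π shift → a net half-wave offset.
With one net inversion, constructive interference in reflection requires 2 n t cos θ_r = (m + ½) λ.
Snell's law: 1.359 sin 37.3° = 2.317 sin θ_r → sin θ_r = 0.355, cos θ_r = 0.935.
Minimum at m = 0: t = λ / (4 n cos θ_r) = 518 / (4 × 2.317 × 0.935) = 59.8 nm.

59.8 nm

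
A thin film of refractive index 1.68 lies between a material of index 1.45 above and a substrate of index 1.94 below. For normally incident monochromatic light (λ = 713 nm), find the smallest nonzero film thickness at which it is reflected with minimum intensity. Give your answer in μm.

Ray reflecting at the top interface goes from n = 1.45 toward n = 1.68: a half-wave phase shift.
Ray reflecting at the bottom interface goes from n = 1.68 toward n = 1.94: a half-wave phase shift.
Zero or two π shifts → no net half-wave offset.
With no net inversion, destructive interference in reflection requires 2 n t = (m + ½) λ.
Minimum at m = 0: t = λ / (4 n) = 713 / (4 × 1.68) = 106 nm.

0.106 μm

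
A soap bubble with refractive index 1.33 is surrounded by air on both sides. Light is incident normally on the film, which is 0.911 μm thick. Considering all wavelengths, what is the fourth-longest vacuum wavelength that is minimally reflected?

606 nm

At the upper boundary (n = 1.0 to n = 1.33) the reflected ray undergoes a half-wave phase shift.
Ray reflecting at the bottom interface goes from n = 1.33 toward n = 1.0: no phase shift.
The two reflections differ by half a wavelength.
So the condition for destructive reflection is 2 n t = m λ.
λ = 2 n t / m. The fourth-longest wavelength is m = 4: λ = 2 × 1.33 × 911 / 4.00 = 606 nm.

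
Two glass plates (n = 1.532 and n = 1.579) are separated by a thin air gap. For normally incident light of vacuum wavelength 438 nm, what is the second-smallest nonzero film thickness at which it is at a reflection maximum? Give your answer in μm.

0.329 μm

Top surface (1.532 → 1.0): reflection off a lower-index medium gives no phase shift.
Bottom surface (1.0 → 1.579): reflection off a higher-index medium gives a half-wave phase shift.
Exactly one π shift → a net half-wave offset.
So the condition for constructive reflection is 2 n t = (m + ½) λ.
The second-smallest nonzero thickness corresponds to m = 1: t = (m + ½) λ / (2 n) = 1.50 × 438 / (2 × 1.0) = 329 nm.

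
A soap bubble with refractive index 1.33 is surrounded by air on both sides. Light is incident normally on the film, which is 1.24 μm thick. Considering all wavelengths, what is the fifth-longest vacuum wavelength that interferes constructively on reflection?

Ray reflecting at the top interface goes from n = 1.0 toward n = 1.33: a half-wave phase shift.
Ray reflecting at the bottom interface goes from n = 1.33 toward n = 1.0: no phase shift.
Exactly one π shift → a net half-wave offset.
With one net inversion, constructive interference in reflection requires 2 n t = (m + ½) λ.
λ = 2 n t / (m + ½). The fifth-longest wavelength is m = 4: λ = 2 × 1.33 × 1240 / 4.50 = 733 nm.

733 nm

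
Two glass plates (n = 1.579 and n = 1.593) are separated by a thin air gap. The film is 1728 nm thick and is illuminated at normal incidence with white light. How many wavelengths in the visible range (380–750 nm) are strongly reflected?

4

Top surface (1.579 → 1.0): reflection off a lower-index medium gives no phase shift.
Ray reflecting at the bottom interface goes from n = 1.0 toward n = 1.593: a half-wave phase shift.
Net: one phase inversion between the two reflected rays.
So the condition for constructive reflection is 2 n t = (m + ½) λ.
λ = 2 n t / (m + ½) = 3456 / (m + ½) nm.
m=4: 768 nm (IR); m=5: 628 nm (visible); m=6: 532 nm (visible); m=7: 461 nm (visible); m=8: 407 nm (visible); m=9: 364 nm (UV).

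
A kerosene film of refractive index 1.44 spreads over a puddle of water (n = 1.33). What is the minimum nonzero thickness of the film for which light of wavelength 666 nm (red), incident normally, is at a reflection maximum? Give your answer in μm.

At the upper boundary (n = 1.0 to n = 1.44) the reflected ray undergoes a half-wave phase shift.
Bottom surface (1.44 → 1.33): reflection off a lower-index medium gives no phase shift.
Net: one phase inversion between the two reflected rays.
For bright reflection here: 2 n t = (m + ½) λ.
Minimum at m = 0: t = λ / (4 n) = 666 / (4 × 1.44) = 116 nm.

0.116 μm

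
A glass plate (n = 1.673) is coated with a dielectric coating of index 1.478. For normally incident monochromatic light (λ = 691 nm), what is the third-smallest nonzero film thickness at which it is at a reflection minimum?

584 nm

Top surface (1.0 → 1.478): reflection off a higher-index medium gives a half-wave phase shift.
Bottom surface (1.478 → 1.673): reflection off a higher-index medium gives a half-wave phase shift.
The two reflections carry the same phase change, so no net offset.
With no net inversion, destructive interference in reflection requires 2 n t = (m + ½) λ.
The third-smallest nonzero thickness corresponds to m = 2: t = (m + ½) λ / (2 n) = 2.50 × 691 / (2 × 1.478) = 584 nm.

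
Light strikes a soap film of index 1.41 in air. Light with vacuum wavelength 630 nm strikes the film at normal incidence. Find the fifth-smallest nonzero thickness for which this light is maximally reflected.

1005 nm

At the upper boundary (n = 1.0 to n = 1.41) the reflected ray undergoes a half-wave phase shift.
Ray reflecting at the bottom interface goes from n = 1.41 toward n = 1.0: no phase shift.
Net: one phase inversion between the two reflected rays.
For maximum reflection here: 2 n t = (m + ½) λ.
The fifth-smallest nonzero thickness corresponds to m = 4: t = (m + ½) λ / (2 n) = 4.50 × 630 / (2 × 1.41) = 1005 nm.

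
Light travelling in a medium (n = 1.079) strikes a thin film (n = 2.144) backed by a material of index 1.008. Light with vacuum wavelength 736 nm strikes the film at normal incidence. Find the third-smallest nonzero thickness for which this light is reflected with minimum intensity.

At the upper boundary (n = 1.079 to n = 2.144) the reflected ray undergoes a half-wave phase shift.
Bottom surface (2.144 → 1.008): reflection off a lower-index medium gives no phase shift.
Exactly one π shift → a net half-wave offset.
So the condition for destructive reflection is 2 n t = m λ.
The third-smallest nonzero thickness corresponds to m = 3: t = m λ / (2 n) = 3.00 × 736 / (2 × 2.144) = 515 nm.

515 nm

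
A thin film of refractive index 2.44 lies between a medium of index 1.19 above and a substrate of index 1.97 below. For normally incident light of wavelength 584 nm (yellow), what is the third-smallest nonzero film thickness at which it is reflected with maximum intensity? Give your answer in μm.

0.299 μm

Ray reflecting at the top interface goes from n = 1.19 toward n = 2.44: a half-wave phase shift.
At the lower boundary (n = 2.44 to n = 1.97) the reflected ray undergoes no phase shift.
Exactly one π shift → a net half-wave offset.
So the condition for constructive reflection is 2 n t = (m + ½) λ.
The third-smallest nonzero thickness corresponds to m = 2: t = (m + ½) λ / (2 n) = 2.50 × 584 / (2 × 2.44) = 299 nm.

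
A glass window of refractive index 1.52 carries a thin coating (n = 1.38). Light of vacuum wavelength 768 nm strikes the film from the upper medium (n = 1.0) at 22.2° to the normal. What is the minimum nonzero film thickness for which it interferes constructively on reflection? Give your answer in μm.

0.289 μm

Top surface (1.0 → 1.38): reflection off a higher-index medium gives a half-wave phase shift.
Ray reflecting at the bottom interface goes from n = 1.38 toward n = 1.52: a half-wave phase shift.
Zero or two π shifts → no net half-wave offset.
With no net inversion, constructive interference in reflection requires 2 n t cos θ_r = m λ.
Snell's law: 1.0 sin 22.2° = 1.38 sin θ_r → sin θ_r = 0.274, cos θ_r = 0.962.
Minimum nonzero at m = 1: t = λ / (2 n cos θ_r) = 768 / (2 × 1.38 × 0.962) = 289 nm.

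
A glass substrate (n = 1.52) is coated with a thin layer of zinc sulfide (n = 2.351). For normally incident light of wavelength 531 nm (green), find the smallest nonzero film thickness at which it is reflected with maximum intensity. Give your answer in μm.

0.0565 μm

Top surface (1.0 → 2.351): reflection off a higher-index medium gives a half-wave phase shift.
Bottom surface (2.351 → 1.52): reflection off a lower-index medium gives no phase shift.
Exactly one π shift → a net half-wave offset.
For bright reflection here: 2 n t = (m + ½) λ.
Minimum at m = 0: t = λ / (4 n) = 531 / (4 × 2.351) = 56.5 nm.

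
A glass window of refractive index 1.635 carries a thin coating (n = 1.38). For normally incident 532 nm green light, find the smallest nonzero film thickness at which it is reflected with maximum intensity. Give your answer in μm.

Top surface (1.0 → 1.38): reflection off a higher-index medium gives a half-wave phase shift.
Bottom surface (1.38 → 1.635): reflection off a higher-index medium gives a half-wave phase shift.
Net: no relative phase inversion (both shifts match).
With no net inversion, constructive interference in reflection requires 2 n t = m λ.
Minimum nonzero at m = 1: t = λ / (2 n) = 532 / (2 × 1.38) = 193 nm.

0.193 μm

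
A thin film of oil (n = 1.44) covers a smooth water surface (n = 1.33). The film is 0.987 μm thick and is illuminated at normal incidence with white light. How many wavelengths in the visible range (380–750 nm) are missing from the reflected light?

4

Ray reflecting at the top interface goes from n = 1.0 toward n = 1.44: a half-wave phase shift.
Bottom surface (1.44 → 1.33): reflection off a lower-index medium gives no phase shift.
Net: one phase inversion between the two reflected rays.
With one net inversion, destructive interference in reflection requires 2 n t = m λ.
λ = 2 n t / m = 2843 / m nm.
m=3: 948 nm (IR); m=4: 711 nm (visible); m=5: 569 nm (visible); m=6: 474 nm (visible); m=7: 406 nm (visible); m=8: 355 nm (UV).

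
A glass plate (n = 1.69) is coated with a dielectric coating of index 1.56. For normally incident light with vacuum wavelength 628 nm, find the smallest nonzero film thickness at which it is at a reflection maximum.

At the upper boundary (n = 1.0 to n = 1.56) the reflected ray undergoes a half-wave phase shift.
Ray reflecting at the bottom interface goes from n = 1.56 toward n = 1.69: a half-wave phase shift.
The two reflections carry the same phase change, so no net offset.
For bright reflection here: 2 n t = m λ.
Minimum nonzero at m = 1: t = λ / (2 n) = 628 / (2 × 1.56) = 201 nm.

201 nm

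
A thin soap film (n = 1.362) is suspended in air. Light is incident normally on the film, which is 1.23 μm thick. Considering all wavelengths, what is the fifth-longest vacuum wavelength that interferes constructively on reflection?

At the upper boundary (n = 1.0 to n = 1.362) the reflected ray undergoes a half-wave phase shift.
At the lower boundary (n = 1.362 to n = 1.0) the reflected ray undergoes no phase shift.
Net: one phase inversion between the two reflected rays.
For bright reflection here: 2 n t = (m + ½) λ.
λ = 2 n t / (m + ½). The fifth-longest wavelength is m = 4: λ = 2 × 1.362 × 1230 / 4.50 = 745 nm.

745 nm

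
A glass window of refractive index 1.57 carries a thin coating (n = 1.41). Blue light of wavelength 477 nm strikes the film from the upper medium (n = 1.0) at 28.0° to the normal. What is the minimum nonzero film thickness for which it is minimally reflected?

Top surface (1.0 → 1.41): reflection off a higher-index medium gives a half-wave phase shift.
Bottom surface (1.41 → 1.57): reflection off a higher-index medium gives a half-wave phase shift.
The two reflections carry the same phase change, so no net offset.
With no net inversion, destructive interference in reflection requires 2 n t cos θ_r = (m + ½) λ.
Snell's law: 1.0 sin 28.0° = 1.41 sin θ_r → sin θ_r = 0.333, cos θ_r = 0.943.
Minimum at m = 0: t = λ / (4 n cos θ_r) = 477 / (4 × 1.41 × 0.943) = 89.7 nm.

89.7 nm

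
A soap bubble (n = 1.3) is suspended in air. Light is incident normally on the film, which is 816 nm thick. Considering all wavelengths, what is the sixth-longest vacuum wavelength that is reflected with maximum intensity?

Ray reflecting at the top interface goes from n = 1.0 toward n = 1.3: a half-wave phase shift.
Ray reflecting at the bottom interface goes from n = 1.3 toward n = 1.0: no phase shift.
The two reflections differ by half a wavelength.
With one net inversion, constructive interference in reflection requires 2 n t = (m + ½) λ.
λ = 2 n t / (m + ½). The sixth-longest wavelength is m = 5: λ = 2 × 1.3 × 816 / 5.50 = 386 nm.

386 nm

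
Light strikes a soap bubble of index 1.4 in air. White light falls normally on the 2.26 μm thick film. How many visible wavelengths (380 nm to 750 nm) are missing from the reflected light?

Ray reflecting at the top interface goes from n = 1.0 toward n = 1.4: a half-wave phase shift.
Ray reflecting at the bottom interface goes from n = 1.4 toward n = 1.0: no phase shift.
Net: one phase inversion between the two reflected rays.
So the condition for destructive reflection is 2 n t = m λ.
λ = 2 n t / m = 6328 / m nm.
m=8: 791 nm (IR); m=9: 703 nm (visible); m=10: 633 nm (visible); m=11: 575 nm (visible); m=12: 527 nm (visible); m=13: 487 nm (visible); m=14: 452 nm (visible); m=15: 422 nm (visible); m=16: 396 nm (visible); m=17: 372 nm (UV).

8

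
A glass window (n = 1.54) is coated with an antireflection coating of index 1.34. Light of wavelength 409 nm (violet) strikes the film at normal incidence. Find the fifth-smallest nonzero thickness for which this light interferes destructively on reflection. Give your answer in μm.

0.687 μm

Ray reflecting at the top interface goes from n = 1.0 toward n = 1.34: a half-wave phase shift.
At the lower boundary (n = 1.34 to n = 1.54) the reflected ray undergoes a half-wave phase shift.
Zero or two π shifts → no net half-wave offset.
For minimum reflection here: 2 n t = (m + ½) λ.
The fifth-smallest nonzero thickness corresponds to m = 4: t = (m + ½) λ / (2 n) = 4.50 × 409 / (2 × 1.34) = 687 nm.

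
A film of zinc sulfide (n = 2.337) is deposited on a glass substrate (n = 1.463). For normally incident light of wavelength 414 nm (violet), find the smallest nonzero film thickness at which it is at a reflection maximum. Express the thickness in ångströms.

Top surface (1.0 → 2.337): reflection off a higher-index medium gives a half-wave phase shift.
At the lower boundary (n = 2.337 to n = 1.463) the reflected ray undergoes no phase shift.
Exactly one π shift → a net half-wave offset.
With one net inversion, constructive interference in reflection requires 2 n t = (m + ½) λ.
Minimum at m = 0: t = λ / (4 n) = 414 / (4 × 2.337) = 44.3 nm.

443 Å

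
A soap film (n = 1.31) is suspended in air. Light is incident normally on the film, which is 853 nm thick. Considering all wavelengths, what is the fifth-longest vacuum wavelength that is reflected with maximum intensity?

497 nm

Top surface (1.0 → 1.31): reflection off a higher-index medium gives a half-wave phase shift.
Bottom surface (1.31 → 1.0): reflection off a lower-index medium gives no phase shift.
Exactly one π shift → a net half-wave offset.
So the condition for constructive reflection is 2 n t = (m + ½) λ.
λ = 2 n t / (m + ½). The fifth-longest wavelength is m = 4: λ = 2 × 1.31 × 853 / 4.50 = 497 nm.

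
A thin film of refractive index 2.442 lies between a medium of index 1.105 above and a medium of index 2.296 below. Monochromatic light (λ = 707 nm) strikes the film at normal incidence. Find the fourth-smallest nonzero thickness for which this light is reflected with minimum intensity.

579 nm

At the upper boundary (n = 1.105 to n = 2.442) the reflected ray undergoes a half-wave phase shift.
Ray reflecting at the bottom interface goes from n = 2.442 toward n = 2.296: no phase shift.
Net: one phase inversion between the two reflected rays.
So the condition for destructive reflection is 2 n t = m λ.
The fourth-smallest nonzero thickness corresponds to m = 4: t = m λ / (2 n) = 4.00 × 707 / (2 × 2.442) = 579 nm.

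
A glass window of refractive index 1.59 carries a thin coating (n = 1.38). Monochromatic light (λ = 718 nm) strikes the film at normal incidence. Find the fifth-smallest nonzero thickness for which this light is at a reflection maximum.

Ray reflecting at the top interface goes from n = 1.0 toward n = 1.38: a half-wave phase shift.
At the lower boundary (n = 1.38 to n = 1.59) the reflected ray undergoes a half-wave phase shift.
Zero or two π shifts → no net half-wave offset.
So the condition for constructive reflection is 2 n t = m λ.
The fifth-smallest nonzero thickness corresponds to m = 5: t = m λ / (2 n) = 5.00 × 718 / (2 × 1.38) = 1301 nm.

1301 nm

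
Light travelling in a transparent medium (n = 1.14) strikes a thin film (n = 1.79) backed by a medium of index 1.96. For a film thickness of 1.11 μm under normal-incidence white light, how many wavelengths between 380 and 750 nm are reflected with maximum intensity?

5

At the upper boundary (n = 1.14 to n = 1.79) the reflected ray undergoes a half-wave phase shift.
At the lower boundary (n = 1.79 to n = 1.96) the reflected ray undergoes a half-wave phase shift.
Net: no relative phase inversion (both shifts match).
So the condition for constructive reflection is 2 n t = m λ.
λ = 2 n t / m = 3974 / m nm.
m=5: 795 nm (IR); m=6: 662 nm (visible); m=7: 568 nm (visible); m=8: 497 nm (visible); m=9: 442 nm (visible); m=10: 397 nm (visible); m=11: 361 nm (UV).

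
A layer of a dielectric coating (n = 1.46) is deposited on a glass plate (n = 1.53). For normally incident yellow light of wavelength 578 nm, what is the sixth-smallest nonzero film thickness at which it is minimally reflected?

Ray reflecting at the top interface goes from n = 1.0 toward n = 1.46: a half-wave phase shift.
Bottom surface (1.46 → 1.53): reflection off a higher-index medium gives a half-wave phase shift.
Net: no relative phase inversion (both shifts match).
With no net inversion, destructive interference in reflection requires 2 n t = (m + ½) λ.
The sixth-smallest nonzero thickness corresponds to m = 5: t = (m + ½) λ / (2 n) = 5.50 × 578 / (2 × 1.46) = 1089 nm.

1089 nm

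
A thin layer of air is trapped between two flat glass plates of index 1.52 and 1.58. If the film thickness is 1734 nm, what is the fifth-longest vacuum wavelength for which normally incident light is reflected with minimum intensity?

694 nm

Top surface (1.52 → 1.0): reflection off a lower-index medium gives no phase shift.
Ray reflecting at the bottom interface goes from n = 1.0 toward n = 1.58: a half-wave phase shift.
Net: one phase inversion between the two reflected rays.
With one net inversion, destructive interference in reflection requires 2 n t = m λ.
λ = 2 n t / m. The fifth-longest wavelength is m = 5: λ = 2 × 1.0 × 1734 / 5.00 = 694 nm.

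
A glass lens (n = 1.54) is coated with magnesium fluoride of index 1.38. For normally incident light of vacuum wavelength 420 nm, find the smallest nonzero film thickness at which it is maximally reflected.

152 nm

Top surface (1.0 → 1.38): reflection off a higher-index medium gives a half-wave phase shift.
Ray reflecting at the bottom interface goes from n = 1.38 toward n = 1.54: a half-wave phase shift.
Net: no relative phase inversion (both shifts match).
So the condition for constructive reflection is 2 n t = m λ.
Minimum nonzero at m = 1: t = λ / (2 n) = 420 / (2 × 1.38) = 152 nm.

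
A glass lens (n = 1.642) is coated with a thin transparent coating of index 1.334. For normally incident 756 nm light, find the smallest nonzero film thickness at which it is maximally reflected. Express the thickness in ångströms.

At the upper boundary (n = 1.0 to n = 1.334) the reflected ray undergoes a half-wave phase shift.
At the lower boundary (n = 1.334 to n = 1.642) the reflected ray undergoes a half-wave phase shift.
Zero or two π shifts → no net half-wave offset.
So the condition for constructive reflection is 2 n t = m λ.
Minimum nonzero at m = 1: t = λ / (2 n) = 756 / (2 × 1.334) = 283 nm.

2834 Å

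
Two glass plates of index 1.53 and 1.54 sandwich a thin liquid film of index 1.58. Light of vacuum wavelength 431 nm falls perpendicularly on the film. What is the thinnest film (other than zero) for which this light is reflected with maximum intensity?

68.2 nm

Ray reflecting at the top interface goes from n = 1.53 toward n = 1.58: a half-wave phase shift.
At the lower boundary (n = 1.58 to n = 1.54) the reflected ray undergoes no phase shift.
The two reflections differ by half a wavelength.
With one net inversion, constructive interference in reflection requires 2 n t = (m + ½) λ.
Minimum at m = 0: t = λ / (4 n) = 431 / (4 × 1.58) = 68.2 nm.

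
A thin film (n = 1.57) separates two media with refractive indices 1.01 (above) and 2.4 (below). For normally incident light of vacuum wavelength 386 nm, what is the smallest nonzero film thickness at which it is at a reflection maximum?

Ray reflecting at the top interface goes from n = 1.01 toward n = 1.57: a half-wave phase shift.
At the lower boundary (n = 1.57 to n = 2.4) the reflected ray undergoes a half-wave phase shift.
Net: no relative phase inversion (both shifts match).
For maximum reflection here: 2 n t = m λ.
The smallest nonzero thickness corresponds to m = 1: t = m λ / (2 n) = 1.00 × 386 / (2 × 1.57) = 123 nm.

123 nm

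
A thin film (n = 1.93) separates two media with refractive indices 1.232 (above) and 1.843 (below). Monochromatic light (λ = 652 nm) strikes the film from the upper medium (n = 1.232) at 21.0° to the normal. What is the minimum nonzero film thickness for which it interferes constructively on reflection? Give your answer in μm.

At the upper boundary (n = 1.232 to n = 1.93) the reflected ray undergoes a half-wave phase shift.
Bottom surface (1.93 → 1.843): reflection off a lower-index medium gives no phase shift.
Net: one phase inversion between the two reflected rays.
So the condition for constructive reflection is 2 n t cos θ_r = (m + ½) λ.
Snell's law: 1.232 sin 21.0° = 1.93 sin θ_r → sin θ_r = 0.229, cos θ_r = 0.973.
Minimum at m = 0: t = λ / (4 n cos θ_r) = 652 / (4 × 1.93 × 0.973) = 86.8 nm.

0.0868 μm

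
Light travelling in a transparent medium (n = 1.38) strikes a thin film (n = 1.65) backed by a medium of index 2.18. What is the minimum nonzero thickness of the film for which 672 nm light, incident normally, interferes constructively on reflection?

204 nm

Top surface (1.38 → 1.65): reflection off a higher-index medium gives a half-wave phase shift.
At the lower boundary (n = 1.65 to n = 2.18) the reflected ray undergoes a half-wave phase shift.
The two reflections carry the same phase change, so no net offset.
With no net inversion, constructive interference in reflection requires 2 n t = m λ.
Minimum nonzero at m = 1: t = λ / (2 n) = 672 / (2 × 1.65) = 204 nm.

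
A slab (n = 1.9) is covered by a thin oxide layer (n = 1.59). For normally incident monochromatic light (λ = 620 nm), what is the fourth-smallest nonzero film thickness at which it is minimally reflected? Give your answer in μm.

0.682 μm

At the upper boundary (n = 1.0 to n = 1.59) the reflected ray undergoes a half-wave phase shift.
Bottom surface (1.59 → 1.9): reflection off a higher-index medium gives a half-wave phase shift.
Net: no relative phase inversion (both shifts match).
For weak reflection here: 2 n t = (m + ½) λ.
The fourth-smallest nonzero thickness corresponds to m = 3: t = (m + ½) λ / (2 n) = 3.50 × 620 / (2 × 1.59) = 682 nm.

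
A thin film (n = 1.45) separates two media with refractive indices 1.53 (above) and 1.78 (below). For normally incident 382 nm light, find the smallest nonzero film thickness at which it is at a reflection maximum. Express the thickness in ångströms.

Ray reflecting at the top interface goes from n = 1.53 toward n = 1.45: no phase shift.
At the lower boundary (n = 1.45 to n = 1.78) the reflected ray undergoes a half-wave phase shift.
Exactly one π shift → a net half-wave offset.
For bright reflection here: 2 n t = (m + ½) λ.
Minimum at m = 0: t = λ / (4 n) = 382 / (4 × 1.45) = 65.9 nm.

659 Å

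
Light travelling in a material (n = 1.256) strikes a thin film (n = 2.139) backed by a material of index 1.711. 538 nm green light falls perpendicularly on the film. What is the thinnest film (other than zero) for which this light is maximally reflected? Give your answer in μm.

0.0629 μm

Ray reflecting at the top interface goes from n = 1.256 toward n = 2.139: a half-wave phase shift.
Bottom surface (2.139 → 1.711): reflection off a lower-index medium gives no phase shift.
Net: one phase inversion between the two reflected rays.
With one net inversion, constructive interference in reflection requires 2 n t = (m + ½) λ.
Minimum at m = 0: t = λ / (4 n) = 538 / (4 × 2.139) = 62.9 nm.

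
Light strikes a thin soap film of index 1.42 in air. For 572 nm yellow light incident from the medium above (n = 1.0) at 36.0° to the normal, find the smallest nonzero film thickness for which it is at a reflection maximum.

Ray reflecting at the top interface goes from n = 1.0 toward n = 1.42: a half-wave phase shift.
At the lower boundary (n = 1.42 to n = 1.0) the reflected ray undergoes no phase shift.
Net: one phase inversion between the two reflected rays.
So the condition for constructive reflection is 2 n t cos θ_r = (m + ½) λ.
Snell's law: 1.0 sin 36.0° = 1.42 sin θ_r → sin θ_r = 0.414, cos θ_r = 0.910.
Minimum at m = 0: t = λ / (4 n cos θ_r) = 572 / (4 × 1.42 × 0.910) = 111 nm.

111 nm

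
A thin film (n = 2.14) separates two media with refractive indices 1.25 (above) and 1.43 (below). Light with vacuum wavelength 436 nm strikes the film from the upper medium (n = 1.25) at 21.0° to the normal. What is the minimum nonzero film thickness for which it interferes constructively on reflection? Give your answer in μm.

0.0521 μm

At the upper boundary (n = 1.25 to n = 2.14) the reflected ray undergoes a half-wave phase shift.
Bottom surface (2.14 → 1.43): reflection off a lower-index medium gives no phase shift.
The two reflections differ by half a wavelength.
So the condition for constructive reflection is 2 n t cos θ_r = (m + ½) λ.
Snell's law: 1.25 sin 21.0° = 2.14 sin θ_r → sin θ_r = 0.209, cos θ_r = 0.978.
Minimum at m = 0: t = λ / (4 n cos θ_r) = 436 / (4 × 2.14 × 0.978) = 52.1 nm.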